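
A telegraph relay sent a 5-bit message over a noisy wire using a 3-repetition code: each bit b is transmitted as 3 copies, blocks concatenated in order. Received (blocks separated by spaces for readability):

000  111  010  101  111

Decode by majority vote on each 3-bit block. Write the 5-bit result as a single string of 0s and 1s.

Block 1 (000): 0 ones → 0
Block 2 (111): 3 ones → 1
Block 3 (010): 1 one → 0
Block 4 (101): 2 ones → 1
Block 5 (111): 3 ones → 1

01011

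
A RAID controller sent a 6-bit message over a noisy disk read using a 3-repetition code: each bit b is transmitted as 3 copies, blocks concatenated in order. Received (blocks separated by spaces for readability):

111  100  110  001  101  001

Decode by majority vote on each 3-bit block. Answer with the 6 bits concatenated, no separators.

Block 1 (111): 3 ones → 1
Block 2 (100): 1 one → 0
Block 3 (110): 2 ones → 1
Block 4 (001): 1 one → 0
Block 5 (101): 2 ones → 1
Block 6 (001): 1 one → 0

101010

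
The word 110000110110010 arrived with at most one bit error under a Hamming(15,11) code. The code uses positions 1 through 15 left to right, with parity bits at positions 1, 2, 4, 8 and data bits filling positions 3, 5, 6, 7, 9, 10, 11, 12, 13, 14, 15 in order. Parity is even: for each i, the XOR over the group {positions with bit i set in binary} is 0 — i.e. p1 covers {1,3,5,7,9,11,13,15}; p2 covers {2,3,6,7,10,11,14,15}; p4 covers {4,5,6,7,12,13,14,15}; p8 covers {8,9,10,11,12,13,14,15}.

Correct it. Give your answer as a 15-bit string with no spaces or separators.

111000110110010

s1 (pos 1,3,5,7,9,11,13,15): 1⊕0⊕0⊕1⊕0⊕1⊕0⊕0 = 1
s2 (pos 2,3,6,7,10,11,14,15): 1⊕0⊕0⊕1⊕1⊕1⊕1⊕0 = 1
s4 (pos 4,5,6,7,12,13,14,15): 0⊕0⊕0⊕1⊕0⊕0⊕1⊕0 = 0
s8 (pos 8,9,10,11,12,13,14,15): 1⊕0⊕1⊕1⊕0⊕0⊕1⊕0 = 0
Syndrome s8…s1 = 0011 → error at position 3.
Flip position 3: 110000110110010 → 111000110110010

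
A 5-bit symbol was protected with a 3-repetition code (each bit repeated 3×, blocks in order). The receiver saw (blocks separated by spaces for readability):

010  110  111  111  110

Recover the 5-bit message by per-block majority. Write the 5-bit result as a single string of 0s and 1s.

01111

Block 1 (010): 1 one → 0
Block 2 (110): 2 ones → 1
Block 3 (111): 3 ones → 1
Block 4 (111): 3 ones → 1
Block 5 (110): 2 ones → 1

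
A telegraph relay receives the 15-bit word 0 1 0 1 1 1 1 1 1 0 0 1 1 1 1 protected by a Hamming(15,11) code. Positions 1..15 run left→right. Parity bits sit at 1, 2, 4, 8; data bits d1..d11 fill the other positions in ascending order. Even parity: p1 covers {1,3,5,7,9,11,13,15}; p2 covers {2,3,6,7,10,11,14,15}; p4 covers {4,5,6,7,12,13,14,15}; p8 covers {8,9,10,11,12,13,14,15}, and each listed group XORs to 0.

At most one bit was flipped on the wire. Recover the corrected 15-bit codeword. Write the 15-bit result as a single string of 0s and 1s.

s1 (pos 1,3,5,7,9,11,13,15): 0⊕0⊕1⊕1⊕1⊕0⊕1⊕1 = 1
s2 (pos 2,3,6,7,10,11,14,15): 1⊕0⊕1⊕1⊕0⊕0⊕1⊕1 = 1
s4 (pos 4,5,6,7,12,13,14,15): 1⊕1⊕1⊕1⊕1⊕1⊕1⊕1 = 0
s8 (pos 8,9,10,11,12,13,14,15): 1⊕1⊕0⊕0⊕1⊕1⊕1⊕1 = 0
Syndrome s8…s1 = 0011 → error at position 3.
Flip position 3: 010111111001111 → 011111111001111

011111111001111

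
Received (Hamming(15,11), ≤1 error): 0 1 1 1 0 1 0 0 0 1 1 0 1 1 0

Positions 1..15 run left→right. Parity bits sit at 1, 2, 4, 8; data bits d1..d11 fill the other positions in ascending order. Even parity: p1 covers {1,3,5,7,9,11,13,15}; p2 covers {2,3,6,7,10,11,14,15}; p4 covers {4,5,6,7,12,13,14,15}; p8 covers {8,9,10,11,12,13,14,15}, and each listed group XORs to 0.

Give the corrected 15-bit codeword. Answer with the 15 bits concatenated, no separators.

s1 (pos 1,3,5,7,9,11,13,15): 0⊕1⊕0⊕0⊕0⊕1⊕1⊕0 = 1
s2 (pos 2,3,6,7,10,11,14,15): 1⊕1⊕1⊕0⊕1⊕1⊕1⊕0 = 0
s4 (pos 4,5,6,7,12,13,14,15): 1⊕0⊕1⊕0⊕0⊕1⊕1⊕0 = 0
s8 (pos 8,9,10,11,12,13,14,15): 0⊕0⊕1⊕1⊕0⊕1⊕1⊕0 = 0
Syndrome s8…s1 = 0001 → error at position 1.
Flip position 1: 011101000110110 → 111101000110110

111101000110110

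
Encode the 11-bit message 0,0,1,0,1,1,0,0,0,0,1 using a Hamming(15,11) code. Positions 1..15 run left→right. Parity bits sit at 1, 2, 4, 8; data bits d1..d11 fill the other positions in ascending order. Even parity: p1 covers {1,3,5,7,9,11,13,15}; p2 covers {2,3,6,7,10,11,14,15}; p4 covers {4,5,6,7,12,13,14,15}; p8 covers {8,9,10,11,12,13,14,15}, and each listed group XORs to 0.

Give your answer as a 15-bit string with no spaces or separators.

Place data at non-parity positions: p1 p2 0 p4 0 1 0 p8 1 1 0 0 0 0 1
p1 (pos 1,3,5,7,9,11,13,15): XOR of data positions = 0⊕0⊕0⊕1⊕0⊕0⊕1 = 0
p2 (pos 2,3,6,7,10,11,14,15): XOR of data positions = 0⊕1⊕0⊕1⊕0⊕0⊕1 = 1
p4 (pos 4,5,6,7,12,13,14,15): XOR of data positions = 0⊕1⊕0⊕0⊕0⊕0⊕1 = 0
p8 (pos 8,9,10,11,12,13,14,15): XOR of data positions = 1⊕1⊕0⊕0⊕0⊕0⊕1 = 1
Codeword: 010001011100001

010001011100001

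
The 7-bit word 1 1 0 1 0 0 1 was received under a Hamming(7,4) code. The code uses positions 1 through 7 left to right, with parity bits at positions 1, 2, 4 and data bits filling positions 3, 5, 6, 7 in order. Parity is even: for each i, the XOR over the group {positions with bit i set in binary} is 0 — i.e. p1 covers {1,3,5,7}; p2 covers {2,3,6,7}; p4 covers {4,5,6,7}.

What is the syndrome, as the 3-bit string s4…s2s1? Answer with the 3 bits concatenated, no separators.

s1 (pos 1,3,5,7): 1⊕0⊕0⊕1 = 0
s2 (pos 2,3,6,7): 1⊕0⊕0⊕1 = 0
s4 (pos 4,5,6,7): 1⊕0⊕0⊕1 = 0
Syndrome s4…s1 = 000 → no error.

000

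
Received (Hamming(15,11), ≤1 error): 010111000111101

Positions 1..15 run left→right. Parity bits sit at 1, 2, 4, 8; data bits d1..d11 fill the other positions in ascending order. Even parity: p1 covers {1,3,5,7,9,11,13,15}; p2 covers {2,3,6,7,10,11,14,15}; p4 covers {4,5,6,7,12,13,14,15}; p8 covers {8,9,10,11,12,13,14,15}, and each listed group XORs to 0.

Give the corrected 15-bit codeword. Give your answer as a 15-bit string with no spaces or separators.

s1 (pos 1,3,5,7,9,11,13,15): 0⊕0⊕1⊕0⊕0⊕1⊕1⊕1 = 0
s2 (pos 2,3,6,7,10,11,14,15): 1⊕0⊕1⊕0⊕1⊕1⊕0⊕1 = 1
s4 (pos 4,5,6,7,12,13,14,15): 1⊕1⊕1⊕0⊕1⊕1⊕0⊕1 = 0
s8 (pos 8,9,10,11,12,13,14,15): 0⊕0⊕1⊕1⊕1⊕1⊕0⊕1 = 1
Syndrome s8…s1 = 1010 → error at position 10.
Flip position 10: 010111000111101 → 010111000011101

010111000011101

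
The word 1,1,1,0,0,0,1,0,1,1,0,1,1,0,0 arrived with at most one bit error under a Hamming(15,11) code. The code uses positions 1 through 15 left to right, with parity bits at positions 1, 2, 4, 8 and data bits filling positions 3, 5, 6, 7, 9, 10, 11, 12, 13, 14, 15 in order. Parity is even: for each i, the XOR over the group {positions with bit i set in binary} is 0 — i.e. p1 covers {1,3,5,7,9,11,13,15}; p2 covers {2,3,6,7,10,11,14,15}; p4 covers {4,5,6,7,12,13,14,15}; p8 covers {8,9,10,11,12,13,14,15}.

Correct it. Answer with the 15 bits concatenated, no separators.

s1 (pos 1,3,5,7,9,11,13,15): 1⊕1⊕0⊕1⊕1⊕0⊕1⊕0 = 1
s2 (pos 2,3,6,7,10,11,14,15): 1⊕1⊕0⊕1⊕1⊕0⊕0⊕0 = 0
s4 (pos 4,5,6,7,12,13,14,15): 0⊕0⊕0⊕1⊕1⊕1⊕0⊕0 = 1
s8 (pos 8,9,10,11,12,13,14,15): 0⊕1⊕1⊕0⊕1⊕1⊕0⊕0 = 0
Syndrome s8…s1 = 0101 → error at position 5.
Flip position 5: 111000101101100 → 111010101101100

111010101101100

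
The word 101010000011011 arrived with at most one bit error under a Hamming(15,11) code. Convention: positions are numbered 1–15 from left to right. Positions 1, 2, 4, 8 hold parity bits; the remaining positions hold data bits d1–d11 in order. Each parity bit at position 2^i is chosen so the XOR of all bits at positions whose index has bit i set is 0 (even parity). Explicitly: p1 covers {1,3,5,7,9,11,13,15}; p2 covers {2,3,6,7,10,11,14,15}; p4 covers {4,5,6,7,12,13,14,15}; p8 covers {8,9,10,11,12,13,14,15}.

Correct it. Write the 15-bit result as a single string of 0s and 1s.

s1 (pos 1,3,5,7,9,11,13,15): 1⊕1⊕1⊕0⊕0⊕1⊕0⊕1 = 1
s2 (pos 2,3,6,7,10,11,14,15): 0⊕1⊕0⊕0⊕0⊕1⊕1⊕1 = 0
s4 (pos 4,5,6,7,12,13,14,15): 0⊕1⊕0⊕0⊕1⊕0⊕1⊕1 = 0
s8 (pos 8,9,10,11,12,13,14,15): 0⊕0⊕0⊕1⊕1⊕0⊕1⊕1 = 0
Syndrome s8…s1 = 0001 → error at position 1.
Flip position 1: 101010000011011 → 001010000011011

001010000011011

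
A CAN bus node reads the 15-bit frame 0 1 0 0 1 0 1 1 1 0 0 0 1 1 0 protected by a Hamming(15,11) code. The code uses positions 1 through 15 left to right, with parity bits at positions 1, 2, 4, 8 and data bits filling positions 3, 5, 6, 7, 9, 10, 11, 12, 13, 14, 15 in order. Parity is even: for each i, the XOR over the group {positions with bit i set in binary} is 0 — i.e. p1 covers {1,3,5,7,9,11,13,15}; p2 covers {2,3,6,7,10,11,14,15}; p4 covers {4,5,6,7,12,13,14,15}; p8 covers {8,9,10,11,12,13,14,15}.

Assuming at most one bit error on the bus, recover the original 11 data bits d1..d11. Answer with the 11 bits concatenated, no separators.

01011000110

s1 (pos 1,3,5,7,9,11,13,15): 0⊕0⊕1⊕1⊕1⊕0⊕1⊕0 = 0
s2 (pos 2,3,6,7,10,11,14,15): 1⊕0⊕0⊕1⊕0⊕0⊕1⊕0 = 1
s4 (pos 4,5,6,7,12,13,14,15): 0⊕1⊕0⊕1⊕0⊕1⊕1⊕0 = 0
s8 (pos 8,9,10,11,12,13,14,15): 1⊕1⊕0⊕0⊕0⊕1⊕1⊕0 = 0
Syndrome s8…s1 = 0010 → error at position 2.
Flip position 2: 010010111000110 → 000010111000110
Read data bits from positions 3,5,6,7,9,10,11,12,13,14,15: 01011000110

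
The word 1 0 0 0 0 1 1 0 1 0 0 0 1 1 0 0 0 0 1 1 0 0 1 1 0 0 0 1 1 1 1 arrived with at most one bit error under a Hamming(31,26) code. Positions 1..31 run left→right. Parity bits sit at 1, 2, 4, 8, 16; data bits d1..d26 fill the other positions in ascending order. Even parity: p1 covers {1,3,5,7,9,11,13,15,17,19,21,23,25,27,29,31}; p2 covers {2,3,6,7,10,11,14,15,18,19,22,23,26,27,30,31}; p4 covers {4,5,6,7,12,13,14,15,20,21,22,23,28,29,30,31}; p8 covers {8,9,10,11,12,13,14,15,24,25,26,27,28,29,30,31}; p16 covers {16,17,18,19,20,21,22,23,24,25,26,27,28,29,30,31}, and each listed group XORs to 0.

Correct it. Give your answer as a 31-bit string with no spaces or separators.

1100011010001100001100110001111

s1 (pos 1,3,5,7,9,11,13,15,17,19,21,23,25,27,29,31): 1⊕0⊕0⊕1⊕1⊕0⊕1⊕0⊕0⊕1⊕0⊕1⊕0⊕0⊕1⊕1 = 0
s2 (pos 2,3,6,7,10,11,14,15,18,19,22,23,26,27,30,31): 0⊕0⊕1⊕1⊕0⊕0⊕1⊕0⊕0⊕1⊕0⊕1⊕0⊕0⊕1⊕1 = 1
s4 (pos 4,5,6,7,12,13,14,15,20,21,22,23,28,29,30,31): 0⊕0⊕1⊕1⊕0⊕1⊕1⊕0⊕1⊕0⊕0⊕1⊕1⊕1⊕1⊕1 = 0
s8 (pos 8,9,10,11,12,13,14,15,24,25,26,27,28,29,30,31): 0⊕1⊕0⊕0⊕0⊕1⊕1⊕0⊕1⊕0⊕0⊕0⊕1⊕1⊕1⊕1 = 0
s16 (pos 16,17,18,19,20,21,22,23,24,25,26,27,28,29,30,31): 0⊕0⊕0⊕1⊕1⊕0⊕0⊕1⊕1⊕0⊕0⊕0⊕1⊕1⊕1⊕1 = 0
Syndrome s16…s1 = 00010 → error at position 2.
Flip position 2: 1000011010001100001100110001111 → 1100011010001100001100110001111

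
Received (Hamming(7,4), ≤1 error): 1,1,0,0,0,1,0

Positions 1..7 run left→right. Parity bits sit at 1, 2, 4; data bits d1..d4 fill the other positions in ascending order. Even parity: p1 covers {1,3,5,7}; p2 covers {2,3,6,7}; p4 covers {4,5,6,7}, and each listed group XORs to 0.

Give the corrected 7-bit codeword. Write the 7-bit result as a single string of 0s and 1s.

1100110

s1 (pos 1,3,5,7): 1⊕0⊕0⊕0 = 1
s2 (pos 2,3,6,7): 1⊕0⊕1⊕0 = 0
s4 (pos 4,5,6,7): 0⊕0⊕1⊕0 = 1
Syndrome s4…s1 = 101 → error at position 5.
Flip position 5: 1100010 → 1100110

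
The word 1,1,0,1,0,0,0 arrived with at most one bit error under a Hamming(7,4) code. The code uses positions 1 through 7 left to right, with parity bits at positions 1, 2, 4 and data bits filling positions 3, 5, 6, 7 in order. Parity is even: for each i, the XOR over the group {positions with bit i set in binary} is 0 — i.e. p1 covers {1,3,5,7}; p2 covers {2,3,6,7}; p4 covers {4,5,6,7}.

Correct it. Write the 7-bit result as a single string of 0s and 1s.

1101001

s1 (pos 1,3,5,7): 1⊕0⊕0⊕0 = 1
s2 (pos 2,3,6,7): 1⊕0⊕0⊕0 = 1
s4 (pos 4,5,6,7): 1⊕0⊕0⊕0 = 1
Syndrome s4…s1 = 111 → error at position 7.
Flip position 7: 1101000 → 1101001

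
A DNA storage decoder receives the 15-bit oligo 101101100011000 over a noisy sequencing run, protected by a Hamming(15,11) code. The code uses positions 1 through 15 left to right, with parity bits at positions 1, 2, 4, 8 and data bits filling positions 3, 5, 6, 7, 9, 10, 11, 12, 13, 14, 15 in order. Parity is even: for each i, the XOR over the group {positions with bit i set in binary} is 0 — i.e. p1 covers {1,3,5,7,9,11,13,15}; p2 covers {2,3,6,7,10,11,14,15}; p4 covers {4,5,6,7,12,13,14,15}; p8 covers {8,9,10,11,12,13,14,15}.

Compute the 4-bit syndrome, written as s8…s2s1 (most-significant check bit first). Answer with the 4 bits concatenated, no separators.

0000

s1 (pos 1,3,5,7,9,11,13,15): 1⊕1⊕0⊕1⊕0⊕1⊕0⊕0 = 0
s2 (pos 2,3,6,7,10,11,14,15): 0⊕1⊕1⊕1⊕0⊕1⊕0⊕0 = 0
s4 (pos 4,5,6,7,12,13,14,15): 1⊕0⊕1⊕1⊕1⊕0⊕0⊕0 = 0
s8 (pos 8,9,10,11,12,13,14,15): 0⊕0⊕0⊕1⊕1⊕0⊕0⊕0 = 0
Syndrome s8…s1 = 0000 → no error.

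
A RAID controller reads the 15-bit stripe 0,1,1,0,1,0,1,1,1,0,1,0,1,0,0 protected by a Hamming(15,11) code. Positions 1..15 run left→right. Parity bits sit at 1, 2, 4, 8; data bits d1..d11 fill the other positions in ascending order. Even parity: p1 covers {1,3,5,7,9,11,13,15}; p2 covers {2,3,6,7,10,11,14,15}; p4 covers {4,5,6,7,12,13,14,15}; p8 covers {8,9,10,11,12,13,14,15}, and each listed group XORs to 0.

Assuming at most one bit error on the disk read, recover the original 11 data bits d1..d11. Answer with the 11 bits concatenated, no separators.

11011010100

s1 (pos 1,3,5,7,9,11,13,15): 0⊕1⊕1⊕1⊕1⊕1⊕1⊕0 = 0
s2 (pos 2,3,6,7,10,11,14,15): 1⊕1⊕0⊕1⊕0⊕1⊕0⊕0 = 0
s4 (pos 4,5,6,7,12,13,14,15): 0⊕1⊕0⊕1⊕0⊕1⊕0⊕0 = 1
s8 (pos 8,9,10,11,12,13,14,15): 1⊕1⊕0⊕1⊕0⊕1⊕0⊕0 = 0
Syndrome s8…s1 = 0100 → error at position 4.
Flip position 4: 011010111010100 → 011110111010100
Read data bits from positions 3,5,6,7,9,10,11,12,13,14,15: 11011010100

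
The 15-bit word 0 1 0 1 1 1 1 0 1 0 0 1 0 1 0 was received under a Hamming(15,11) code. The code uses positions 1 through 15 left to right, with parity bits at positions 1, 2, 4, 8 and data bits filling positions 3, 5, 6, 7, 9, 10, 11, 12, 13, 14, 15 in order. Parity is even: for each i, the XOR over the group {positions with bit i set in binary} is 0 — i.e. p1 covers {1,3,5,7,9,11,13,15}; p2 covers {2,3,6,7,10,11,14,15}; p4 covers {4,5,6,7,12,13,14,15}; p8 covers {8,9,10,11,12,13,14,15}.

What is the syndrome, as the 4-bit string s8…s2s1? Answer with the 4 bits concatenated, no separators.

1001

s1 (pos 1,3,5,7,9,11,13,15): 0⊕0⊕1⊕1⊕1⊕0⊕0⊕0 = 1
s2 (pos 2,3,6,7,10,11,14,15): 1⊕0⊕1⊕1⊕0⊕0⊕1⊕0 = 0
s4 (pos 4,5,6,7,12,13,14,15): 1⊕1⊕1⊕1⊕1⊕0⊕1⊕0 = 0
s8 (pos 8,9,10,11,12,13,14,15): 0⊕1⊕0⊕0⊕1⊕0⊕1⊕0 = 1
Syndrome s8…s1 = 1001 → error at position 9.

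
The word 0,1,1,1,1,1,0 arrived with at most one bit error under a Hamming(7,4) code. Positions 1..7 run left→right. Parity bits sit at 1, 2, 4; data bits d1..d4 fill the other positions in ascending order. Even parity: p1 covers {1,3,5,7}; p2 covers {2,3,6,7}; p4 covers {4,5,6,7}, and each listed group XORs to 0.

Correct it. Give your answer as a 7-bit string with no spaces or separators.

s1 (pos 1,3,5,7): 0⊕1⊕1⊕0 = 0
s2 (pos 2,3,6,7): 1⊕1⊕1⊕0 = 1
s4 (pos 4,5,6,7): 1⊕1⊕1⊕0 = 1
Syndrome s4…s1 = 110 → error at position 6.
Flip position 6: 0111110 → 0111100

0111100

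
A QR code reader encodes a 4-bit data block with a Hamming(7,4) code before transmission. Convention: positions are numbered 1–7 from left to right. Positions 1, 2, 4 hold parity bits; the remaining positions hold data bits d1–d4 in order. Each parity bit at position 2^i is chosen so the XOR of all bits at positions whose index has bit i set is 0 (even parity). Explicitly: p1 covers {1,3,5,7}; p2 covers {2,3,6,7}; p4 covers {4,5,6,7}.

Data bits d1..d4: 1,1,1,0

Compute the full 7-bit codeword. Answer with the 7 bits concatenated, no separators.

0010110

Place data at non-parity positions: p1 p2 1 p4 1 1 0
p1 (pos 1,3,5,7): XOR of data positions = 1⊕1⊕0 = 0
p2 (pos 2,3,6,7): XOR of data positions = 1⊕1⊕0 = 0
p4 (pos 4,5,6,7): XOR of data positions = 1⊕1⊕0 = 0
Codeword: 0010110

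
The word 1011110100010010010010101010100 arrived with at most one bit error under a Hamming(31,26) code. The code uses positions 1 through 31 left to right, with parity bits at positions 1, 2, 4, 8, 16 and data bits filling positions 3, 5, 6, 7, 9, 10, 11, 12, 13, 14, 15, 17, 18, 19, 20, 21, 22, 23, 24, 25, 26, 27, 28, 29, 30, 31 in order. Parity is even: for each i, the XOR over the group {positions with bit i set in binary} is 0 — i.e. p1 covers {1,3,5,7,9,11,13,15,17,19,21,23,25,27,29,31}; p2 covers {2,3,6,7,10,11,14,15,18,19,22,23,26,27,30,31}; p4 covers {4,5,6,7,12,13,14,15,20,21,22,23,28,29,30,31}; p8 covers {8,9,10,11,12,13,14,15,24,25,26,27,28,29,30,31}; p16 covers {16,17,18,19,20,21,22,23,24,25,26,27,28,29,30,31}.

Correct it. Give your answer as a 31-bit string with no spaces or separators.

0011110100010010010010101010100

s1 (pos 1,3,5,7,9,11,13,15,17,19,21,23,25,27,29,31): 1⊕1⊕1⊕0⊕0⊕0⊕0⊕1⊕0⊕0⊕1⊕1⊕1⊕1⊕1⊕0 = 1
s2 (pos 2,3,6,7,10,11,14,15,18,19,22,23,26,27,30,31): 0⊕1⊕1⊕0⊕0⊕0⊕0⊕1⊕1⊕0⊕0⊕1⊕0⊕1⊕0⊕0 = 0
s4 (pos 4,5,6,7,12,13,14,15,20,21,22,23,28,29,30,31): 1⊕1⊕1⊕0⊕1⊕0⊕0⊕1⊕0⊕1⊕0⊕1⊕0⊕1⊕0⊕0 = 0
s8 (pos 8,9,10,11,12,13,14,15,24,25,26,27,28,29,30,31): 1⊕0⊕0⊕0⊕1⊕0⊕0⊕1⊕0⊕1⊕0⊕1⊕0⊕1⊕0⊕0 = 0
s16 (pos 16,17,18,19,20,21,22,23,24,25,26,27,28,29,30,31): 0⊕0⊕1⊕0⊕0⊕1⊕0⊕1⊕0⊕1⊕0⊕1⊕0⊕1⊕0⊕0 = 0
Syndrome s16…s1 = 00001 → error at position 1.
Flip position 1: 1011110100010010010010101010100 → 0011110100010010010010101010100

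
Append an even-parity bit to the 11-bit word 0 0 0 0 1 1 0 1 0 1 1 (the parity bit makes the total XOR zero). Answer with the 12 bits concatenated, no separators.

000011010111

XOR of the 11 data bits: 0⊕0⊕0⊕0⊕1⊕1⊕0⊕1⊕0⊕1⊕1 = 1
Parity bit = 1 (so all 12 bits XOR to 0).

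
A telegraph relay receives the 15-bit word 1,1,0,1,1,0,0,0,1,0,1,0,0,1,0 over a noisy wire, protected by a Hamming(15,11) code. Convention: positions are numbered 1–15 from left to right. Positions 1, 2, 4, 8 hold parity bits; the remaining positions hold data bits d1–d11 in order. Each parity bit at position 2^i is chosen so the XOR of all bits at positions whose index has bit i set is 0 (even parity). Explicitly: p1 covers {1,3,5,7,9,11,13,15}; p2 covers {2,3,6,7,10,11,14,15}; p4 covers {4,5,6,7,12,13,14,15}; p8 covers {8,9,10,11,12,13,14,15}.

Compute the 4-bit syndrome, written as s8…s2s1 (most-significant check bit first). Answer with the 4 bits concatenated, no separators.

1110

s1 (pos 1,3,5,7,9,11,13,15): 1⊕0⊕1⊕0⊕1⊕1⊕0⊕0 = 0
s2 (pos 2,3,6,7,10,11,14,15): 1⊕0⊕0⊕0⊕0⊕1⊕1⊕0 = 1
s4 (pos 4,5,6,7,12,13,14,15): 1⊕1⊕0⊕0⊕0⊕0⊕1⊕0 = 1
s8 (pos 8,9,10,11,12,13,14,15): 0⊕1⊕0⊕1⊕0⊕0⊕1⊕0 = 1
Syndrome s8…s1 = 1110 → error at position 14.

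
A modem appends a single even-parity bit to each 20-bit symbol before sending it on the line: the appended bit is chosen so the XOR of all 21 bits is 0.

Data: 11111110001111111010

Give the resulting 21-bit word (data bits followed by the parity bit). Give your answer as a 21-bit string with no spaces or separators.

111111100011111110101

XOR of the 20 data bits: 1⊕1⊕1⊕1⊕1⊕1⊕1⊕0⊕0⊕0⊕1⊕1⊕1⊕1⊕1⊕1⊕1⊕0⊕1⊕0 = 1
Parity bit = 1 (so all 21 bits XOR to 0).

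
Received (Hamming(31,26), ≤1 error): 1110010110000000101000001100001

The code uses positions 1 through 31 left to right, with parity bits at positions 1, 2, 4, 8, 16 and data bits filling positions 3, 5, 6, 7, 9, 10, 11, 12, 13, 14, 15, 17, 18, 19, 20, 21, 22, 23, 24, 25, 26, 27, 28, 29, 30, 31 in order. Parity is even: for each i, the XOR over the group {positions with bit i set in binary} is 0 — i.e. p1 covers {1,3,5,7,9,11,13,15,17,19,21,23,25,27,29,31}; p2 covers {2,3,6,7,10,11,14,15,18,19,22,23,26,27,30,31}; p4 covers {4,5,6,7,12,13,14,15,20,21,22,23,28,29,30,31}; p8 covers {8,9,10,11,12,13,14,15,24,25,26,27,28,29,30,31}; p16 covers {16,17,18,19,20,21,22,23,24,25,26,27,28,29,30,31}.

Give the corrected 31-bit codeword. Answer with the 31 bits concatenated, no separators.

1110010110000000101000000100001

s1 (pos 1,3,5,7,9,11,13,15,17,19,21,23,25,27,29,31): 1⊕1⊕0⊕0⊕1⊕0⊕0⊕0⊕1⊕1⊕0⊕0⊕1⊕0⊕0⊕1 = 1
s2 (pos 2,3,6,7,10,11,14,15,18,19,22,23,26,27,30,31): 1⊕1⊕1⊕0⊕0⊕0⊕0⊕0⊕0⊕1⊕0⊕0⊕1⊕0⊕0⊕1 = 0
s4 (pos 4,5,6,7,12,13,14,15,20,21,22,23,28,29,30,31): 0⊕0⊕1⊕0⊕0⊕0⊕0⊕0⊕0⊕0⊕0⊕0⊕0⊕0⊕0⊕1 = 0
s8 (pos 8,9,10,11,12,13,14,15,24,25,26,27,28,29,30,31): 1⊕1⊕0⊕0⊕0⊕0⊕0⊕0⊕0⊕1⊕1⊕0⊕0⊕0⊕0⊕1 = 1
s16 (pos 16,17,18,19,20,21,22,23,24,25,26,27,28,29,30,31): 0⊕1⊕0⊕1⊕0⊕0⊕0⊕0⊕0⊕1⊕1⊕0⊕0⊕0⊕0⊕1 = 1
Syndrome s16…s1 = 11001 → error at position 25.
Flip position 25: 1110010110000000101000001100001 → 1110010110000000101000000100001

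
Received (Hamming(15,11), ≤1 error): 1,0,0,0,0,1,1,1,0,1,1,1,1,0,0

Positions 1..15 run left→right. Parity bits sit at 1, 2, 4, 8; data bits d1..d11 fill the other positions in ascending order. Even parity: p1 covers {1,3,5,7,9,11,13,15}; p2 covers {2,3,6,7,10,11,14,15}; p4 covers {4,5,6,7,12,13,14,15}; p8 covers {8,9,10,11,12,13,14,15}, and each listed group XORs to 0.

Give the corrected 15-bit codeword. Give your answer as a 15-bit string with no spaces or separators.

s1 (pos 1,3,5,7,9,11,13,15): 1⊕0⊕0⊕1⊕0⊕1⊕1⊕0 = 0
s2 (pos 2,3,6,7,10,11,14,15): 0⊕0⊕1⊕1⊕1⊕1⊕0⊕0 = 0
s4 (pos 4,5,6,7,12,13,14,15): 0⊕0⊕1⊕1⊕1⊕1⊕0⊕0 = 0
s8 (pos 8,9,10,11,12,13,14,15): 1⊕0⊕1⊕1⊕1⊕1⊕0⊕0 = 1
Syndrome s8…s1 = 1000 → error at position 8.
Flip position 8: 100001110111100 → 100001100111100

100001100111100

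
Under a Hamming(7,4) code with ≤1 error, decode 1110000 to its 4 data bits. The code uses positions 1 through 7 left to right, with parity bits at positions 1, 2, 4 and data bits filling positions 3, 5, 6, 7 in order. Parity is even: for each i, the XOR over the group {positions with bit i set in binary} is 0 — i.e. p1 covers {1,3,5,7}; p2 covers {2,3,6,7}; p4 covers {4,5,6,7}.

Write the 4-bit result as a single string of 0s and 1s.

s1 (pos 1,3,5,7): 1⊕1⊕0⊕0 = 0
s2 (pos 2,3,6,7): 1⊕1⊕0⊕0 = 0
s4 (pos 4,5,6,7): 0⊕0⊕0⊕0 = 0
Syndrome s4…s1 = 000 → no error.
Read data bits from positions 3,5,6,7: 1000

1000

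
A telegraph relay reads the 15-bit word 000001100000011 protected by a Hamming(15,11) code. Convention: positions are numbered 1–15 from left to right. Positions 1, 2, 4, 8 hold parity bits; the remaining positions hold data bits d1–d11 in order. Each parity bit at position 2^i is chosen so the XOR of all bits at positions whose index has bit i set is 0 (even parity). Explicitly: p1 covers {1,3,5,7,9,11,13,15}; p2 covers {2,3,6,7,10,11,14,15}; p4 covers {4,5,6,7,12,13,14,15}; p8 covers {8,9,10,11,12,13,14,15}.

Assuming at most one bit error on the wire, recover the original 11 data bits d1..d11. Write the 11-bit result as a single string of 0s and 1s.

s1 (pos 1,3,5,7,9,11,13,15): 0⊕0⊕0⊕1⊕0⊕0⊕0⊕1 = 0
s2 (pos 2,3,6,7,10,11,14,15): 0⊕0⊕1⊕1⊕0⊕0⊕1⊕1 = 0
s4 (pos 4,5,6,7,12,13,14,15): 0⊕0⊕1⊕1⊕0⊕0⊕1⊕1 = 0
s8 (pos 8,9,10,11,12,13,14,15): 0⊕0⊕0⊕0⊕0⊕0⊕1⊕1 = 0
Syndrome s8…s1 = 0000 → no error.
Read data bits from positions 3,5,6,7,9,10,11,12,13,14,15: 00110000011

00110000011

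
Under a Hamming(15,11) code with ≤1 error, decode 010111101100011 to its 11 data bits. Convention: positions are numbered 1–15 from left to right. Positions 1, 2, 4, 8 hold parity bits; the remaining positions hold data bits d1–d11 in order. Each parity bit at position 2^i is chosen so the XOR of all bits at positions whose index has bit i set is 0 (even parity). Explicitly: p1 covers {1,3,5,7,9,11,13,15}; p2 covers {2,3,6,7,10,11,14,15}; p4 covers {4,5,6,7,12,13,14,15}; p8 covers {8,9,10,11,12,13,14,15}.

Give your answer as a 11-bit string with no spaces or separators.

01111100011

s1 (pos 1,3,5,7,9,11,13,15): 0⊕0⊕1⊕1⊕1⊕0⊕0⊕1 = 0
s2 (pos 2,3,6,7,10,11,14,15): 1⊕0⊕1⊕1⊕1⊕0⊕1⊕1 = 0
s4 (pos 4,5,6,7,12,13,14,15): 1⊕1⊕1⊕1⊕0⊕0⊕1⊕1 = 0
s8 (pos 8,9,10,11,12,13,14,15): 0⊕1⊕1⊕0⊕0⊕0⊕1⊕1 = 0
Syndrome s8…s1 = 0000 → no error.
Read data bits from positions 3,5,6,7,9,10,11,12,13,14,15: 01111100011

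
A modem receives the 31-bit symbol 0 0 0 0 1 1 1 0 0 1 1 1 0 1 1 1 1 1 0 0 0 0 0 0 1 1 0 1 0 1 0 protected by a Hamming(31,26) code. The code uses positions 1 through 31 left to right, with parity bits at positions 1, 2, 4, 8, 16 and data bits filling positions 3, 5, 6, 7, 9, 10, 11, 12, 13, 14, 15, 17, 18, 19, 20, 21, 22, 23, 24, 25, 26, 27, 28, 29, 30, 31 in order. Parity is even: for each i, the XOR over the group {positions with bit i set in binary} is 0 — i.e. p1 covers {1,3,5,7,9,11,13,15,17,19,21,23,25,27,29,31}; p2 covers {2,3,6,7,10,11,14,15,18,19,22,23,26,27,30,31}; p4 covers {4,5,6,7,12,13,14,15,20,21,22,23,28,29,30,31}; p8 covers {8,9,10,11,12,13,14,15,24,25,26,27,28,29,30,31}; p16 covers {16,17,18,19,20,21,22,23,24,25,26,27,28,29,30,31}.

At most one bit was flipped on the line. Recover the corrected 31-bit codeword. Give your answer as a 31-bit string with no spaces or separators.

0000111001110111110000001001010

s1 (pos 1,3,5,7,9,11,13,15,17,19,21,23,25,27,29,31): 0⊕0⊕1⊕1⊕0⊕1⊕0⊕1⊕1⊕0⊕0⊕0⊕1⊕0⊕0⊕0 = 0
s2 (pos 2,3,6,7,10,11,14,15,18,19,22,23,26,27,30,31): 0⊕0⊕1⊕1⊕1⊕1⊕1⊕1⊕1⊕0⊕0⊕0⊕1⊕0⊕1⊕0 = 1
s4 (pos 4,5,6,7,12,13,14,15,20,21,22,23,28,29,30,31): 0⊕1⊕1⊕1⊕1⊕0⊕1⊕1⊕0⊕0⊕0⊕0⊕1⊕0⊕1⊕0 = 0
s8 (pos 8,9,10,11,12,13,14,15,24,25,26,27,28,29,30,31): 0⊕0⊕1⊕1⊕1⊕0⊕1⊕1⊕0⊕1⊕1⊕0⊕1⊕0⊕1⊕0 = 1
s16 (pos 16,17,18,19,20,21,22,23,24,25,26,27,28,29,30,31): 1⊕1⊕1⊕0⊕0⊕0⊕0⊕0⊕0⊕1⊕1⊕0⊕1⊕0⊕1⊕0 = 1
Syndrome s16…s1 = 11010 → error at position 26.
Flip position 26: 0000111001110111110000001101010 → 0000111001110111110000001001010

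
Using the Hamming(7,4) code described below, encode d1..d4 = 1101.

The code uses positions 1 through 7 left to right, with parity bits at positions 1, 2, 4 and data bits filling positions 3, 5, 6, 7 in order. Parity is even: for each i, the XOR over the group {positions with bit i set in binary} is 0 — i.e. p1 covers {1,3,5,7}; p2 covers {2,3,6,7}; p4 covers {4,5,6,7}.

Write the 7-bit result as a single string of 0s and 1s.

1010101

Place data at non-parity positions: p1 p2 1 p4 1 0 1
p1 (pos 1,3,5,7): XOR of data positions = 1⊕1⊕1 = 1
p2 (pos 2,3,6,7): XOR of data positions = 1⊕0⊕1 = 0
p4 (pos 4,5,6,7): XOR of data positions = 1⊕0⊕1 = 0
Codeword: 1010101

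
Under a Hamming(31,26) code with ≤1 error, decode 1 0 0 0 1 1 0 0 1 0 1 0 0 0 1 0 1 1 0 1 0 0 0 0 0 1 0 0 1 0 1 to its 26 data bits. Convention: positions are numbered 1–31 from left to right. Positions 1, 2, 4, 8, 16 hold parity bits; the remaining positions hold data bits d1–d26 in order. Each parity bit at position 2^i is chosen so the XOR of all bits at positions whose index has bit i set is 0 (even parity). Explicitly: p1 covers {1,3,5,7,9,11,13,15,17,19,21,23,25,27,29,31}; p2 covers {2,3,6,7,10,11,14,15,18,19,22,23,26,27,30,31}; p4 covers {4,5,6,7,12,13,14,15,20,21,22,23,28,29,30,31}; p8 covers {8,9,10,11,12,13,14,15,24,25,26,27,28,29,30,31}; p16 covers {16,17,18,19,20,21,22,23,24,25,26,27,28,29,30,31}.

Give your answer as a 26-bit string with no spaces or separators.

01101010001110100000100101

s1 (pos 1,3,5,7,9,11,13,15,17,19,21,23,25,27,29,31): 1⊕0⊕1⊕0⊕1⊕1⊕0⊕1⊕1⊕0⊕0⊕0⊕0⊕0⊕1⊕1 = 0
s2 (pos 2,3,6,7,10,11,14,15,18,19,22,23,26,27,30,31): 0⊕0⊕1⊕0⊕0⊕1⊕0⊕1⊕1⊕0⊕0⊕0⊕1⊕0⊕0⊕1 = 0
s4 (pos 4,5,6,7,12,13,14,15,20,21,22,23,28,29,30,31): 0⊕1⊕1⊕0⊕0⊕0⊕0⊕1⊕1⊕0⊕0⊕0⊕0⊕1⊕0⊕1 = 0
s8 (pos 8,9,10,11,12,13,14,15,24,25,26,27,28,29,30,31): 0⊕1⊕0⊕1⊕0⊕0⊕0⊕1⊕0⊕0⊕1⊕0⊕0⊕1⊕0⊕1 = 0
s16 (pos 16,17,18,19,20,21,22,23,24,25,26,27,28,29,30,31): 0⊕1⊕1⊕0⊕1⊕0⊕0⊕0⊕0⊕0⊕1⊕0⊕0⊕1⊕0⊕1 = 0
Syndrome s16…s1 = 00000 → no error.
Read data bits from positions 3,5,6,7,9,10,11,12,13,14,15,17,18,19,20,21,22,23,24,25,26,27,28,29,30,31: 01101010001110100000100101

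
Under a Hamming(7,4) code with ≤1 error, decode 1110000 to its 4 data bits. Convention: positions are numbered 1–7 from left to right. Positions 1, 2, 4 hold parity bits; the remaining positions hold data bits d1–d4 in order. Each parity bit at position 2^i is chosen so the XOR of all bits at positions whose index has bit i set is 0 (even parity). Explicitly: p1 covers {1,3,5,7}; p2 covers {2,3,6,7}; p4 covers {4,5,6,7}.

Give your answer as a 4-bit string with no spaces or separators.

1000

s1 (pos 1,3,5,7): 1⊕1⊕0⊕0 = 0
s2 (pos 2,3,6,7): 1⊕1⊕0⊕0 = 0
s4 (pos 4,5,6,7): 0⊕0⊕0⊕0 = 0
Syndrome s4…s1 = 000 → no error.
Read data bits from positions 3,5,6,7: 1000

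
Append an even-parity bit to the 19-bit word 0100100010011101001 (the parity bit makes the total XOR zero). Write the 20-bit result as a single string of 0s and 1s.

01001000100111010010

XOR of the 19 data bits: 0⊕1⊕0⊕0⊕1⊕0⊕0⊕0⊕1⊕0⊕0⊕1⊕1⊕1⊕0⊕1⊕0⊕0⊕1 = 0
Parity bit = 0 (so all 20 bits XOR to 0).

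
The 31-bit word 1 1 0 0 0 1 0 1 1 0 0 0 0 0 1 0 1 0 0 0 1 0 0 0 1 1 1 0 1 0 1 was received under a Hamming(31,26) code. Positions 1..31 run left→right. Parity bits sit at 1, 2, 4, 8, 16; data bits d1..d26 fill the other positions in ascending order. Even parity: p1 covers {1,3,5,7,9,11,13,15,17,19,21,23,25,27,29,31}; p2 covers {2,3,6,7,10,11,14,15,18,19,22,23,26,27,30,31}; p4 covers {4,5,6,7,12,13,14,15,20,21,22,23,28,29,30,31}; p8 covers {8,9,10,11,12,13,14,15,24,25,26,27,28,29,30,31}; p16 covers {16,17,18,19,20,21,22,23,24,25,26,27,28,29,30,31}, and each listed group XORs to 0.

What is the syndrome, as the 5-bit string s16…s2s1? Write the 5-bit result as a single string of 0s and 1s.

s1 (pos 1,3,5,7,9,11,13,15,17,19,21,23,25,27,29,31): 1⊕0⊕0⊕0⊕1⊕0⊕0⊕1⊕1⊕0⊕1⊕0⊕1⊕1⊕1⊕1 = 1
s2 (pos 2,3,6,7,10,11,14,15,18,19,22,23,26,27,30,31): 1⊕0⊕1⊕0⊕0⊕0⊕0⊕1⊕0⊕0⊕0⊕0⊕1⊕1⊕0⊕1 = 0
s4 (pos 4,5,6,7,12,13,14,15,20,21,22,23,28,29,30,31): 0⊕0⊕1⊕0⊕0⊕0⊕0⊕1⊕0⊕1⊕0⊕0⊕0⊕1⊕0⊕1 = 1
s8 (pos 8,9,10,11,12,13,14,15,24,25,26,27,28,29,30,31): 1⊕1⊕0⊕0⊕0⊕0⊕0⊕1⊕0⊕1⊕1⊕1⊕0⊕1⊕0⊕1 = 0
s16 (pos 16,17,18,19,20,21,22,23,24,25,26,27,28,29,30,31): 0⊕1⊕0⊕0⊕0⊕1⊕0⊕0⊕0⊕1⊕1⊕1⊕0⊕1⊕0⊕1 = 1
Syndrome s16…s1 = 10101 → error at position 21.

10101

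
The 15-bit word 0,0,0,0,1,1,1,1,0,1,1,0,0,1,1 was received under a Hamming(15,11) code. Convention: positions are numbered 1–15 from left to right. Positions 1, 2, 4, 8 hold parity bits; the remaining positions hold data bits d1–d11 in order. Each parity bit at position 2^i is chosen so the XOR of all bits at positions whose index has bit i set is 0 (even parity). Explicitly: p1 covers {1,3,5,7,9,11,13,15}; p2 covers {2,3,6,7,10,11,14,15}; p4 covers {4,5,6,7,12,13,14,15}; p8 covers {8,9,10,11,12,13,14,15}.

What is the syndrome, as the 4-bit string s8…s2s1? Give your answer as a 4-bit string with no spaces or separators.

s1 (pos 1,3,5,7,9,11,13,15): 0⊕0⊕1⊕1⊕0⊕1⊕0⊕1 = 0
s2 (pos 2,3,6,7,10,11,14,15): 0⊕0⊕1⊕1⊕1⊕1⊕1⊕1 = 0
s4 (pos 4,5,6,7,12,13,14,15): 0⊕1⊕1⊕1⊕0⊕0⊕1⊕1 = 1
s8 (pos 8,9,10,11,12,13,14,15): 1⊕0⊕1⊕1⊕0⊕0⊕1⊕1 = 1
Syndrome s8…s1 = 1100 → error at position 12.

1100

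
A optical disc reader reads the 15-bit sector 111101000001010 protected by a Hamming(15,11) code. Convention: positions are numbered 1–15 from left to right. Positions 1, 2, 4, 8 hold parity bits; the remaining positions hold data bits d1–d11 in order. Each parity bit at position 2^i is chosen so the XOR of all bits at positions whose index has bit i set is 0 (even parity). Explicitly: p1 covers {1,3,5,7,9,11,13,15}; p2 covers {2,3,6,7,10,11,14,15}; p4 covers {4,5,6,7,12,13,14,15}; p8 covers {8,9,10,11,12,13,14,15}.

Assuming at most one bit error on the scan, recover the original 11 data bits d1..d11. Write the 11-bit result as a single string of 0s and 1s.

s1 (pos 1,3,5,7,9,11,13,15): 1⊕1⊕0⊕0⊕0⊕0⊕0⊕0 = 0
s2 (pos 2,3,6,7,10,11,14,15): 1⊕1⊕1⊕0⊕0⊕0⊕1⊕0 = 0
s4 (pos 4,5,6,7,12,13,14,15): 1⊕0⊕1⊕0⊕1⊕0⊕1⊕0 = 0
s8 (pos 8,9,10,11,12,13,14,15): 0⊕0⊕0⊕0⊕1⊕0⊕1⊕0 = 0
Syndrome s8…s1 = 0000 → no error.
Read data bits from positions 3,5,6,7,9,10,11,12,13,14,15: 10100001010

10100001010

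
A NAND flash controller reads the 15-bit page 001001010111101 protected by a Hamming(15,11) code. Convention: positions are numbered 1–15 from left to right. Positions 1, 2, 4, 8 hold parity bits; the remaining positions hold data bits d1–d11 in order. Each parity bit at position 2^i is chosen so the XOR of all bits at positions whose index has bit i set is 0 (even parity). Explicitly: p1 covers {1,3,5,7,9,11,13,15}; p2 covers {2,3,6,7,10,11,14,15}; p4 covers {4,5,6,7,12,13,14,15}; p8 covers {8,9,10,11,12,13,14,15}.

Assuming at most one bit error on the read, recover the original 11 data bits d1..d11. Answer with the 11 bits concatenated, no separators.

s1 (pos 1,3,5,7,9,11,13,15): 0⊕1⊕0⊕0⊕0⊕1⊕1⊕1 = 0
s2 (pos 2,3,6,7,10,11,14,15): 0⊕1⊕1⊕0⊕1⊕1⊕0⊕1 = 1
s4 (pos 4,5,6,7,12,13,14,15): 0⊕0⊕1⊕0⊕1⊕1⊕0⊕1 = 0
s8 (pos 8,9,10,11,12,13,14,15): 1⊕0⊕1⊕1⊕1⊕1⊕0⊕1 = 0
Syndrome s8…s1 = 0010 → error at position 2.
Flip position 2: 001001010111101 → 011001010111101
Read data bits from positions 3,5,6,7,9,10,11,12,13,14,15: 10100111101

10100111101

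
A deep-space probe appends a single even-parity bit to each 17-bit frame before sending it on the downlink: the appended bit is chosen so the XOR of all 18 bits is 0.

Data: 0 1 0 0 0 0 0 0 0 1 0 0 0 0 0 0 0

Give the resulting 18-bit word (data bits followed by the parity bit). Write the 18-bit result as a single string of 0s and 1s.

XOR of the 17 data bits: 0⊕1⊕0⊕0⊕0⊕0⊕0⊕0⊕0⊕1⊕0⊕0⊕0⊕0⊕0⊕0⊕0 = 0
Parity bit = 0 (so all 18 bits XOR to 0).

010000000100000000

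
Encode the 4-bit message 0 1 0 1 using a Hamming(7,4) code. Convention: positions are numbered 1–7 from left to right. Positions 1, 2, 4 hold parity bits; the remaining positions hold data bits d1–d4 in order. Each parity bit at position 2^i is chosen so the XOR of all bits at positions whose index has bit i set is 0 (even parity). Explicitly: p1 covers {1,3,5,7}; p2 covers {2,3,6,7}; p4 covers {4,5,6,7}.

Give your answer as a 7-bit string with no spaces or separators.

Place data at non-parity positions: p1 p2 0 p4 1 0 1
p1 (pos 1,3,5,7): XOR of data positions = 0⊕1⊕1 = 0
p2 (pos 2,3,6,7): XOR of data positions = 0⊕0⊕1 = 1
p4 (pos 4,5,6,7): XOR of data positions = 1⊕0⊕1 = 0
Codeword: 0100101

0100101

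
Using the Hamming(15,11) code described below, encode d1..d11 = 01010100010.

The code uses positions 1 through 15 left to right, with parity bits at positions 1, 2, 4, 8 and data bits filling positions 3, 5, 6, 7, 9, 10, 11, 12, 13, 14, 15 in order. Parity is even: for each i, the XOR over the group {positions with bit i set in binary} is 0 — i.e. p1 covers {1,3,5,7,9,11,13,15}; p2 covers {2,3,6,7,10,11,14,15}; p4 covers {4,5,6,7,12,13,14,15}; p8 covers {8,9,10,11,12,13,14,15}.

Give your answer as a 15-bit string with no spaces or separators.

Place data at non-parity positions: p1 p2 0 p4 1 0 1 p8 0 1 0 0 0 1 0
p1 (pos 1,3,5,7,9,11,13,15): XOR of data positions = 0⊕1⊕1⊕0⊕0⊕0⊕0 = 0
p2 (pos 2,3,6,7,10,11,14,15): XOR of data positions = 0⊕0⊕1⊕1⊕0⊕1⊕0 = 1
p4 (pos 4,5,6,7,12,13,14,15): XOR of data positions = 1⊕0⊕1⊕0⊕0⊕1⊕0 = 1
p8 (pos 8,9,10,11,12,13,14,15): XOR of data positions = 0⊕1⊕0⊕0⊕0⊕1⊕0 = 0
Codeword: 010110100100010

010110100100010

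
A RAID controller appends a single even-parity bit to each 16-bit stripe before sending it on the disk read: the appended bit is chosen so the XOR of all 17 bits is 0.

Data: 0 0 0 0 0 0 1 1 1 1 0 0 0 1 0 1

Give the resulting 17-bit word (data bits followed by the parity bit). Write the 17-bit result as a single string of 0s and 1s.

XOR of the 16 data bits: 0⊕0⊕0⊕0⊕0⊕0⊕1⊕1⊕1⊕1⊕0⊕0⊕0⊕1⊕0⊕1 = 0
Parity bit = 0 (so all 17 bits XOR to 0).

00000011110001010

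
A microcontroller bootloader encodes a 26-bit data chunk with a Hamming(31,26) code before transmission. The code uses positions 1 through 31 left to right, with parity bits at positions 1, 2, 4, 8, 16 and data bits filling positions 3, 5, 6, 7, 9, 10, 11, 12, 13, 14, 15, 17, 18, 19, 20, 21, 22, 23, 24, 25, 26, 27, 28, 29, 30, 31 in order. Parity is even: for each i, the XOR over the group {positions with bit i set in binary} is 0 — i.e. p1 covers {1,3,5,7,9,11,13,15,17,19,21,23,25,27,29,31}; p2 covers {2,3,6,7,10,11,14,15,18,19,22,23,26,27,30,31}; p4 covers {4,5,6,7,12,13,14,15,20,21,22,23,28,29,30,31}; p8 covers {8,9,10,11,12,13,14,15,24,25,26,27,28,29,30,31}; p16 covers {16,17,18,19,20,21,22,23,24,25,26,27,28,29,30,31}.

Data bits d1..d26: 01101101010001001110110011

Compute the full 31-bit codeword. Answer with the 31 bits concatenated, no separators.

0000110111010100001001110110011

Place data at non-parity positions: p1 p2 0 p4 1 1 0 p8 1 1 0 1 0 1 0 p16 0 0 1 0 0 1 1 1 0 1 1 0 0 1 1
p1 (pos 1,3,5,7,9,11,13,15,17,19,21,23,25,27,29,31): XOR of data positions = 0⊕1⊕0⊕1⊕0⊕0⊕0⊕0⊕1⊕0⊕1⊕0⊕1⊕0⊕1 = 0
p2 (pos 2,3,6,7,10,11,14,15,18,19,22,23,26,27,30,31): XOR of data positions = 0⊕1⊕0⊕1⊕0⊕1⊕0⊕0⊕1⊕1⊕1⊕1⊕1⊕1⊕1 = 0
p4 (pos 4,5,6,7,12,13,14,15,20,21,22,23,28,29,30,31): XOR of data positions = 1⊕1⊕0⊕1⊕0⊕1⊕0⊕0⊕0⊕1⊕1⊕0⊕0⊕1⊕1 = 0
p8 (pos 8,9,10,11,12,13,14,15,24,25,26,27,28,29,30,31): XOR of data positions = 1⊕1⊕0⊕1⊕0⊕1⊕0⊕1⊕0⊕1⊕1⊕0⊕0⊕1⊕1 = 1
p16 (pos 16,17,18,19,20,21,22,23,24,25,26,27,28,29,30,31): XOR of data positions = 0⊕0⊕1⊕0⊕0⊕1⊕1⊕1⊕0⊕1⊕1⊕0⊕0⊕1⊕1 = 0
Codeword: 0000110111010100001001110110011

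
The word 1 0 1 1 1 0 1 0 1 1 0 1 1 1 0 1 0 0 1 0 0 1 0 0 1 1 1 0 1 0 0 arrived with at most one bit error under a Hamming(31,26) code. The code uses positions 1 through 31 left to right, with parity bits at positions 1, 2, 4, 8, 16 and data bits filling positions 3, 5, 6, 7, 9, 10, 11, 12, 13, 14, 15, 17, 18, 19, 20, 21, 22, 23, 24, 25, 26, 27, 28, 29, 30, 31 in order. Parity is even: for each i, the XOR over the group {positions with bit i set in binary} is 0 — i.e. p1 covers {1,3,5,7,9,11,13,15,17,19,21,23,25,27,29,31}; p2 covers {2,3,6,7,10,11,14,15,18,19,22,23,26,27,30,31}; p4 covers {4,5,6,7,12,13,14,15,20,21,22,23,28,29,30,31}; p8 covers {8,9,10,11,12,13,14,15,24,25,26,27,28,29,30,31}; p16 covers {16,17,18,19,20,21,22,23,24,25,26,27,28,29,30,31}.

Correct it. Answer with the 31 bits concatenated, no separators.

1011101011011101001001011110100

s1 (pos 1,3,5,7,9,11,13,15,17,19,21,23,25,27,29,31): 1⊕1⊕1⊕1⊕1⊕0⊕1⊕0⊕0⊕1⊕0⊕0⊕1⊕1⊕1⊕0 = 0
s2 (pos 2,3,6,7,10,11,14,15,18,19,22,23,26,27,30,31): 0⊕1⊕0⊕1⊕1⊕0⊕1⊕0⊕0⊕1⊕1⊕0⊕1⊕1⊕0⊕0 = 0
s4 (pos 4,5,6,7,12,13,14,15,20,21,22,23,28,29,30,31): 1⊕1⊕0⊕1⊕1⊕1⊕1⊕0⊕0⊕0⊕1⊕0⊕0⊕1⊕0⊕0 = 0
s8 (pos 8,9,10,11,12,13,14,15,24,25,26,27,28,29,30,31): 0⊕1⊕1⊕0⊕1⊕1⊕1⊕0⊕0⊕1⊕1⊕1⊕0⊕1⊕0⊕0 = 1
s16 (pos 16,17,18,19,20,21,22,23,24,25,26,27,28,29,30,31): 1⊕0⊕0⊕1⊕0⊕0⊕1⊕0⊕0⊕1⊕1⊕1⊕0⊕1⊕0⊕0 = 1
Syndrome s16…s1 = 11000 → error at position 24.
Flip position 24: 1011101011011101001001001110100 → 1011101011011101001001011110100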